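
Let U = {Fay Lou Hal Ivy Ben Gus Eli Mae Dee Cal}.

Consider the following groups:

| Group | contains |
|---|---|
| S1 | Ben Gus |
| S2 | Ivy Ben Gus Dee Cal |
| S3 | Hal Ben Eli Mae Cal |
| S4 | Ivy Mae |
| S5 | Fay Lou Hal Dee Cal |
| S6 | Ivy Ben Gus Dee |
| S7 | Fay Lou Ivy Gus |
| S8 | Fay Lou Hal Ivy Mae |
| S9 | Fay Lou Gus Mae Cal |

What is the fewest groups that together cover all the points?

3

Take {S3, S6, S8}. Their union is {Fay, Lou, Hal, Ivy, Ben, Gus, Eli, Mae, Dee, Cal}, which is all 10 points.
Only S3 contains Eli, so S3 is forced; the remaining 5 points need at least 2 more groups (each remaining group adds at most 4) — so at least 3 groups are needed, and 3 is optimal.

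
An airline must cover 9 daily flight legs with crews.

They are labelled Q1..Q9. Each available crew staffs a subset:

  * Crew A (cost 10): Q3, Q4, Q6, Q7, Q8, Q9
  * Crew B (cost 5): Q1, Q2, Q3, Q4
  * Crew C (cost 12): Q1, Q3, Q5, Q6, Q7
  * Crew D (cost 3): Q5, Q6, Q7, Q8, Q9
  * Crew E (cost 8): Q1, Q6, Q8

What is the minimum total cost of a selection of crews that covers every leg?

B, D together cover every leg (B ∪ D = {Q1, Q2, Q3, Q4, Q5, Q6, Q7, Q8, Q9}); total cost 5 + 3 = 8.
No covering selection has total cost below 8.

8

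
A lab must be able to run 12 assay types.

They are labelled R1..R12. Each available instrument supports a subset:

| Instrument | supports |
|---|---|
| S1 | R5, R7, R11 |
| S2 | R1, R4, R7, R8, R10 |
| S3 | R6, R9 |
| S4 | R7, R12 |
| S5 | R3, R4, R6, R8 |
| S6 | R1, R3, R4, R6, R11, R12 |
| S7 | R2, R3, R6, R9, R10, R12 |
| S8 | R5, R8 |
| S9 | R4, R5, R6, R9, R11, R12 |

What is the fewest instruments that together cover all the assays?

Take {S1, S2, S7}. Their union is {R1, R2, R3, R4, R5, R6, R7, R8, R9, R10, R11, R12}, which is all 12 assays.
Only S7 contains R2, so S7 is forced; the remaining 6 assays need at least 2 more instruments (each remaining instrument adds at most 4) — so at least 3 instruments are needed, and 3 is optimal.

3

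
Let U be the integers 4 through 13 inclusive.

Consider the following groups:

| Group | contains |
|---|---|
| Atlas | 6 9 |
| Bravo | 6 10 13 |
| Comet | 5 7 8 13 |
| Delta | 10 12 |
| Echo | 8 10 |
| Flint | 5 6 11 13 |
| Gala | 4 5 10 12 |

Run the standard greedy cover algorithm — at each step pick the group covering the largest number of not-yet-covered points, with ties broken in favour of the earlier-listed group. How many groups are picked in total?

4

Greedy: pick Comet (covers 4 new) → pick Gala (covers 3 new) → pick Atlas (covers 2 new) → pick Flint (covers 1 new). Total picks: 4.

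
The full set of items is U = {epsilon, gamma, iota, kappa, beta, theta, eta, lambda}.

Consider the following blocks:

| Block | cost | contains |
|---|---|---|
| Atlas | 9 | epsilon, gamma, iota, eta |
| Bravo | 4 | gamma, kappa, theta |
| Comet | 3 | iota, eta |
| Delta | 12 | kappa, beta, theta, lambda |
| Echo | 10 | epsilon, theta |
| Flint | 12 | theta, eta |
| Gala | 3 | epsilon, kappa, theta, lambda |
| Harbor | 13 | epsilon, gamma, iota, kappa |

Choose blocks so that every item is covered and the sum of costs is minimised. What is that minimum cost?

21

Atlas, Delta together cover every item (Atlas ∪ Delta = {epsilon, gamma, iota, kappa, beta, theta, eta, lambda}); total cost 9 + 12 = 21.
The greedy pick Gala, Comet, Bravo, Delta costs 22; no covering selection beats 21.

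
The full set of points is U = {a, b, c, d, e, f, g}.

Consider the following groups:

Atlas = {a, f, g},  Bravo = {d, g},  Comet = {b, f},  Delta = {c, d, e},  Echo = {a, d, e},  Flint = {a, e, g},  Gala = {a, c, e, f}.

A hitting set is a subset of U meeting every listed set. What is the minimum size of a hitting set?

Take H = {a, b, d}. Each listed group contains at least one of these, so H is a hitting set of size 3.
No choice of 2 points meets every group, so 3 is the minimum.

3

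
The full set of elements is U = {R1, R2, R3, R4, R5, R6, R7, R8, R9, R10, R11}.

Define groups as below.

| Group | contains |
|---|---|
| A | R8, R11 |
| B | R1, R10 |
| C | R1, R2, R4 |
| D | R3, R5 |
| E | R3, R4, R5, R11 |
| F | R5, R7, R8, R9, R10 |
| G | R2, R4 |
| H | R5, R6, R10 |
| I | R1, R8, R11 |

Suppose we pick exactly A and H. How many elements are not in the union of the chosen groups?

Union of A, H = {R5, R6, R8, R10, R11}.
Not covered: R1, R2, R3, R4, R7, R9 — 6 elements.

6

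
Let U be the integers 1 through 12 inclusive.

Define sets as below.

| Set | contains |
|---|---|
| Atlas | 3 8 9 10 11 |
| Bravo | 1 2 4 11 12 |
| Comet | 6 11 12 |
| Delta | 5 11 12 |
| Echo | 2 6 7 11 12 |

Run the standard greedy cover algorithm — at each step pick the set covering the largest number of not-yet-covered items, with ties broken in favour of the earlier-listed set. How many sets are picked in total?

4

Greedy: pick Atlas (covers 5 new) → pick Bravo (covers 4 new) → pick Echo (covers 2 new) → pick Delta (covers 1 new). Total picks: 4.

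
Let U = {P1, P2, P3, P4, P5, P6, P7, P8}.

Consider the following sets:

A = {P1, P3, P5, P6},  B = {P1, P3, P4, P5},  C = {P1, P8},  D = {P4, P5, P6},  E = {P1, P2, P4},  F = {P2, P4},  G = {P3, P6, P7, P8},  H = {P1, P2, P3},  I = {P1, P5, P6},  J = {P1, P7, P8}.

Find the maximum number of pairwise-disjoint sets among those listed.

F, J are pairwise disjoint (F={P2,P4}; J={P1,P7,P8}).
Every remaining set overlaps one of these, and no 3 of the listed sets are pairwise disjoint, so 2 is the maximum.

2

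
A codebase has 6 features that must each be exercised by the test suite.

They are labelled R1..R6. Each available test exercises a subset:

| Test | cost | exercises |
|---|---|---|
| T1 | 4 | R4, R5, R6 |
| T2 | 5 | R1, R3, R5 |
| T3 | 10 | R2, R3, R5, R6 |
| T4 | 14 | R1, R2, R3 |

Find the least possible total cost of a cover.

T1, T4 together cover every feature (T1 ∪ T4 = {R1, R2, R3, R4, R5, R6}); total cost 4 + 14 = 18.
The greedy pick T1, T2, T3 costs 19; no covering selection beats 18.

18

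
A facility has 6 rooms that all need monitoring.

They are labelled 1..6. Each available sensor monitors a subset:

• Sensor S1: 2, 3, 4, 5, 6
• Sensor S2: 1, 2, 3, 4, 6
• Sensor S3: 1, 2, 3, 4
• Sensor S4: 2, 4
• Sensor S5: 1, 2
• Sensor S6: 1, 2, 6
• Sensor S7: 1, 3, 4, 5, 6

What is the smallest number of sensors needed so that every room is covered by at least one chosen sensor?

S3 and S7 together: S3 ∪ S7 = {1, 2, 3, 4, 5, 6} — every room is covered.
No single sensor has all 6 rooms (the largest, S1, has 5), so 2 is optimal.

2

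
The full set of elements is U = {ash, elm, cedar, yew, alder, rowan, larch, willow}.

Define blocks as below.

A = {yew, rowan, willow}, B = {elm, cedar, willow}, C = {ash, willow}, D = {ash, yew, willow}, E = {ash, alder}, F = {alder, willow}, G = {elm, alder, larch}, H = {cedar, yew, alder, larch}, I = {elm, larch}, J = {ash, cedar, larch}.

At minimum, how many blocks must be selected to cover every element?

A and G and J together: A ∪ G ∪ J = {ash, elm, cedar, yew, alder, rowan, larch, willow} — every element is covered.
Only A contains rowan, so A is forced; the remaining 5 elements need at least 2 more blocks (each remaining block adds at most 3) — so at least 3 blocks are needed, and 3 is optimal.

3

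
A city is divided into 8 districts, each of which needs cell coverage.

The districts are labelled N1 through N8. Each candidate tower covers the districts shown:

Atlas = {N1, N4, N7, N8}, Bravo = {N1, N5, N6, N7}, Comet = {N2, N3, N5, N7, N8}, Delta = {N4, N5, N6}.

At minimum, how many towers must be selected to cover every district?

3

Atlas and Bravo and Comet together: Atlas ∪ Bravo ∪ Comet = {N1, N2, N3, N4, N5, N6, N7, N8} — every district is covered.
Only Comet contains N2, so Comet is forced; the remaining 3 districts need at least 2 more towers (each remaining tower adds at most 2) — so at least 3 towers are needed, and 3 is optimal.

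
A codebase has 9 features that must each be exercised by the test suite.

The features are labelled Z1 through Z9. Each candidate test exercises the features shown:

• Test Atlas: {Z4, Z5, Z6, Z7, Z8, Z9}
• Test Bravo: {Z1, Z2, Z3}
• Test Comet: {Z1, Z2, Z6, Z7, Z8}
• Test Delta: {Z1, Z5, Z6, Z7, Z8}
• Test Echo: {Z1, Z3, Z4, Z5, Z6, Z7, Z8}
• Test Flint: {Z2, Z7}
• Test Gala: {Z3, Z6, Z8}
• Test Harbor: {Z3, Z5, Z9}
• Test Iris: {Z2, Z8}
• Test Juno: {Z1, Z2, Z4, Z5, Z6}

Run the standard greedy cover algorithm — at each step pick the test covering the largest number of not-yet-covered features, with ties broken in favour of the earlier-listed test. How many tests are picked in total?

3

Greedy: pick Echo (covers 7 new) → pick Atlas (covers 1 new) → pick Bravo (covers 1 new). Total picks: 3.
(The true minimum cover uses only 2 tests, so greedy is not optimal here.)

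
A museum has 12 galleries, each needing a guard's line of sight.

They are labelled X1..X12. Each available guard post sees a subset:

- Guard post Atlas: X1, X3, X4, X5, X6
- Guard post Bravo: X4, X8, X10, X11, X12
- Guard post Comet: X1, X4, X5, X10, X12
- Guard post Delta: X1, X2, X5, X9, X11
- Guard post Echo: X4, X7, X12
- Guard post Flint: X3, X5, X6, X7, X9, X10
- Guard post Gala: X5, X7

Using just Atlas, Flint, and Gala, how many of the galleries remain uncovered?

Union of Atlas, Flint, Gala = {X1, X3, X4, X5, X6, X7, X9, X10}.
Not covered: X2, X8, X11, X12 — 4 galleries.

4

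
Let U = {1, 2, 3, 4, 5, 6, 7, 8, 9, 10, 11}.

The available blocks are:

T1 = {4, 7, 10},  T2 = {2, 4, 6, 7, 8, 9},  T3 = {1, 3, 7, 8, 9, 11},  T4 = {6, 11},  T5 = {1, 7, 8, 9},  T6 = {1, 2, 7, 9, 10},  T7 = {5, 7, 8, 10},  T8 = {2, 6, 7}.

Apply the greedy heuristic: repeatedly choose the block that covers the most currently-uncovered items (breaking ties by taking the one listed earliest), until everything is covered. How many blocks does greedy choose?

3

Greedy: pick T2 (covers 6 new) → pick T3 (covers 3 new) → pick T7 (covers 2 new). Total picks: 3.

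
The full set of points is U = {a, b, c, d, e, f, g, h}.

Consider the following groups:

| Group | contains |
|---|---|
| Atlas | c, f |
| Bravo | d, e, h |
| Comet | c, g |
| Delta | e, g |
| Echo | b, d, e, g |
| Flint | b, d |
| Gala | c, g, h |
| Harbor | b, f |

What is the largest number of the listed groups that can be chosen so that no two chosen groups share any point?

Bravo, Comet, Harbor are pairwise disjoint (Bravo={d,e,h}; Comet={c,g}; Harbor={b,f}).
Every remaining group overlaps one of these, and no 4 of the listed groups are pairwise disjoint, so 3 is the maximum.

3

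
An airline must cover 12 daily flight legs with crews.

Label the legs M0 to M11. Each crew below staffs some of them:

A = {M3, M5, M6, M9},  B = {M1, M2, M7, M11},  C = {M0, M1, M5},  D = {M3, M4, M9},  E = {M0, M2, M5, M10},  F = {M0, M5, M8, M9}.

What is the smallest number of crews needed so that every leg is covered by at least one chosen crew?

Take {A, B, D, E, F}. Their union is {M0, M1, M2, M3, M4, M5, M6, M7, M8, M9, M10, M11}, which is all 12 legs.
No 4 of the 6 crews cover everything (all 15 combinations miss at least one leg), so 5 is optimal.

5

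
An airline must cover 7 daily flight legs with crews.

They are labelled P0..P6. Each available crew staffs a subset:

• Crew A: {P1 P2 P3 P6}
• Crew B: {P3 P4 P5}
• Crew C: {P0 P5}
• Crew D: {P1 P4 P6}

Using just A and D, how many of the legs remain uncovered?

2

Union of A, D = {P1, P2, P3, P4, P6}.
Not covered: P0, P5 — 2 legs.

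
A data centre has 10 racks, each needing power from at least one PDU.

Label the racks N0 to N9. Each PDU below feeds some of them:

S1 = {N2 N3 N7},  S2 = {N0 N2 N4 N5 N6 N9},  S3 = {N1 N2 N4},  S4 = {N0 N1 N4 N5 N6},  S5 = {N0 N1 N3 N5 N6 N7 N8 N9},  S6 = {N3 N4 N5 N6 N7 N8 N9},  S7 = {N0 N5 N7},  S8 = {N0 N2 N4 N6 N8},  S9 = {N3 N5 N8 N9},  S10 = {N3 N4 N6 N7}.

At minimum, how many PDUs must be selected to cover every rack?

S5 and S8 together: S5 ∪ S8 = {N0, N1, N2, N3, N4, N5, N6, N7, N8, N9} — every rack is covered.
No single PDU has all 10 racks (the largest, S5, has 8), so 2 is optimal.

2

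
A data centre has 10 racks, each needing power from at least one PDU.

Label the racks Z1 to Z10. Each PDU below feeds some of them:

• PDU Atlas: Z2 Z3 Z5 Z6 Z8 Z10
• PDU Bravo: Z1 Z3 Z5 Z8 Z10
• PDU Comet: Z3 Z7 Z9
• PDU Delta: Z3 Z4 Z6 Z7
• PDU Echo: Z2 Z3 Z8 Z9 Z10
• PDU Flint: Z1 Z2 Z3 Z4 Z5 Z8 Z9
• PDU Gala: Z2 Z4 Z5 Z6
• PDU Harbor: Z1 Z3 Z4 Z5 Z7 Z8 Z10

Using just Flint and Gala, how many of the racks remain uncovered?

2

Union of Flint, Gala = {Z1, Z2, Z3, Z4, Z5, Z6, Z8, Z9}.
Not covered: Z7, Z10 — 2 racks.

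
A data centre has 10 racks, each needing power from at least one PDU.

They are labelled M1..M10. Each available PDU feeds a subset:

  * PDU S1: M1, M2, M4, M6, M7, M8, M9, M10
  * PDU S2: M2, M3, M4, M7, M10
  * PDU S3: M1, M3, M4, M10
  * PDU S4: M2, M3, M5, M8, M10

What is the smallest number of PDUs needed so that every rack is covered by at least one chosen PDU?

2

S1 and S4 together: S1 ∪ S4 = {M1, M2, M3, M4, M5, M6, M7, M8, M9, M10} — every rack is covered.
No single PDU has all 10 racks (the largest, S1, has 8), so 2 is optimal.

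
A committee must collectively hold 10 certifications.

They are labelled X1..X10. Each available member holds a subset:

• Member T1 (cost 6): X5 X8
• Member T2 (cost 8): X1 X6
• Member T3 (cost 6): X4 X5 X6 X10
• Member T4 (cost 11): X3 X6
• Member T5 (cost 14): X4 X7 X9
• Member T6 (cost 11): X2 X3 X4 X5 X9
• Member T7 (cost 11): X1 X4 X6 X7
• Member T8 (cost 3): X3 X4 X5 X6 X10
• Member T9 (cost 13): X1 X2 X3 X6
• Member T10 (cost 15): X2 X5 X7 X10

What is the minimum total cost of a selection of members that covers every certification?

T1, T6, T7, T8 together cover every certification (T1 ∪ T6 ∪ T7 ∪ T8 = {X1, X2, X3, X4, X5, X6, X7, X8, X9, X10}); total cost 6 + 11 + 11 + 3 = 31.
No covering selection has total cost below 31.

31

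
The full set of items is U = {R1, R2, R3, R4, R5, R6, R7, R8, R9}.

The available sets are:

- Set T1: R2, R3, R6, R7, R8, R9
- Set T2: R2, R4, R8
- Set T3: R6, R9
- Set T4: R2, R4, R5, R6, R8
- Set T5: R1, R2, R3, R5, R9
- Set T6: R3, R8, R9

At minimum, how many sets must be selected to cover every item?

Take {T1, T4, T5}. Their union is {R1, R2, R3, R4, R5, R6, R7, R8, R9}, which is all 9 items.
Only T5 contains R1, so T5 is forced; the remaining 4 items need at least 2 more sets (each remaining set adds at most 3) — so at least 3 sets are needed, and 3 is optimal.

3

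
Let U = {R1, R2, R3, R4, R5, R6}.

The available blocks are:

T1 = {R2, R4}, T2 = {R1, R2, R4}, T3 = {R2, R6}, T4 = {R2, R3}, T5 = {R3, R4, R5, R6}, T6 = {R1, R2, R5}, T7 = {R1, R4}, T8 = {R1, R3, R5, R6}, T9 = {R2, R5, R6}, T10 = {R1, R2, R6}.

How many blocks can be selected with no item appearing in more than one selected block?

2

T1, T8 are pairwise disjoint (T1={R2,R4}; T8={R1,R3,R5,R6}).
Every remaining block overlaps one of these, and no 3 of the listed blocks are pairwise disjoint, so 2 is the maximum.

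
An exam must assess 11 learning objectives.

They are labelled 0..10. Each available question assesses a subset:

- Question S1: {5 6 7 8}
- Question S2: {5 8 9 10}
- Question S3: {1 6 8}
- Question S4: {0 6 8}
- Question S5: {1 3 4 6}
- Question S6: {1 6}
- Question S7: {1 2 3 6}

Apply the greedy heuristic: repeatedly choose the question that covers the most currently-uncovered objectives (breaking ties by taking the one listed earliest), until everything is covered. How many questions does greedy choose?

Greedy: pick S1 (covers 4 new) → pick S5 (covers 3 new) → pick S2 (covers 2 new) → pick S4 (covers 1 new) → pick S7 (covers 1 new). Total picks: 5.

5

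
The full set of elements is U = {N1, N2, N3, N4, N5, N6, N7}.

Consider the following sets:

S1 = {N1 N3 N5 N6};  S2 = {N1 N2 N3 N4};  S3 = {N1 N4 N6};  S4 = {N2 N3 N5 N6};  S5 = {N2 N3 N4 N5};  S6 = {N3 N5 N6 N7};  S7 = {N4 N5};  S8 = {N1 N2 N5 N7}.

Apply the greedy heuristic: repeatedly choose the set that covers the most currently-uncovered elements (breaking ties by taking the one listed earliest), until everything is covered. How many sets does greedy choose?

Greedy: pick S1 (covers 4 new) → pick S2 (covers 2 new) → pick S6 (covers 1 new). Total picks: 3.
(The true minimum cover uses only 2 sets, so greedy is not optimal here.)

3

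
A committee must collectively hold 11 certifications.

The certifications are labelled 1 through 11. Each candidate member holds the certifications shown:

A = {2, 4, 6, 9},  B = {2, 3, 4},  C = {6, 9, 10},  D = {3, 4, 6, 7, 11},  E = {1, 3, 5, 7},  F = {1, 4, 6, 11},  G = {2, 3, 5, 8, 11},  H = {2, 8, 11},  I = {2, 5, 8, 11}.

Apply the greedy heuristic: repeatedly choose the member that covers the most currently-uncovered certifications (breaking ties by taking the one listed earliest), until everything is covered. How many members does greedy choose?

Greedy: pick D (covers 5 new) → pick G (covers 3 new) → pick C (covers 2 new) → pick E (covers 1 new). Total picks: 4.

4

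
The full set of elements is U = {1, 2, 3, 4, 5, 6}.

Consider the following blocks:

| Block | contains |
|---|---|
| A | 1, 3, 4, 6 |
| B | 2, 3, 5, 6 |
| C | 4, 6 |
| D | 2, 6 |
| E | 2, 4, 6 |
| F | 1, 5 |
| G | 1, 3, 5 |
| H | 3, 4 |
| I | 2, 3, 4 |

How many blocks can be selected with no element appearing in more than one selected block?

3

D, F, H are pairwise disjoint (D={2,6}; F={1,5}; H={3,4}).
Every remaining block overlaps one of these, and no 4 of the listed blocks are pairwise disjoint, so 3 is the maximum.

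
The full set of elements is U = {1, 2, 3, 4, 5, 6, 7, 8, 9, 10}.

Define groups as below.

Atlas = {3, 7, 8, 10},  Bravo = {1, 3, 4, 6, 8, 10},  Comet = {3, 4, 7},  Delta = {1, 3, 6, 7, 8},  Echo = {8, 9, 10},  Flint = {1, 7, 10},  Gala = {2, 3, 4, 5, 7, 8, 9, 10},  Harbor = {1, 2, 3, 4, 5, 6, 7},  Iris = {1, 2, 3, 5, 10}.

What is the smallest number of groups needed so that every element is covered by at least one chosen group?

Bravo and Gala cover everything between them: the union {1, 2, 3, 4, 5, 6, 7, 8, 9, 10} is all of U.
No single group has all 10 elements (the largest, Gala, has 8), so 2 is optimal.

2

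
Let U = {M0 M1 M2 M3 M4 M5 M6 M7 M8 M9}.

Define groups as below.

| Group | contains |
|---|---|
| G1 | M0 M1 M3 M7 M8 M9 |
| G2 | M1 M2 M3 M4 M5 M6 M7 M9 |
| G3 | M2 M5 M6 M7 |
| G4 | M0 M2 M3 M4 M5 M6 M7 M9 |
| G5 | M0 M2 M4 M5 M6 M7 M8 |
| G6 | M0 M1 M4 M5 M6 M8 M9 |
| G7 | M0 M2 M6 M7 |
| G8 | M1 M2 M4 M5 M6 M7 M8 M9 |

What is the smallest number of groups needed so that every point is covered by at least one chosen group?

G4 and G6 cover everything between them: the union {M0, M1, M2, M3, M4, M5, M6, M7, M8, M9} is all of U.
No single group has all 10 points (the largest, G2, has 8), so 2 is optimal.

2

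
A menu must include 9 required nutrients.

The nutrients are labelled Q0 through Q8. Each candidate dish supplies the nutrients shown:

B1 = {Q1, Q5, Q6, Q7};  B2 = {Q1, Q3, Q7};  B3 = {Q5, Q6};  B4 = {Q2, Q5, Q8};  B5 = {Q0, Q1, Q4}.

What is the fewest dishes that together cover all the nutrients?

4

Take {B1, B2, B4, B5}. Their union is {Q0, Q1, Q2, Q3, Q4, Q5, Q6, Q7, Q8}, which is all 9 nutrients.
No 3 of the 5 dishes cover everything (all 10 combinations miss at least one nutrient), so 4 is optimal.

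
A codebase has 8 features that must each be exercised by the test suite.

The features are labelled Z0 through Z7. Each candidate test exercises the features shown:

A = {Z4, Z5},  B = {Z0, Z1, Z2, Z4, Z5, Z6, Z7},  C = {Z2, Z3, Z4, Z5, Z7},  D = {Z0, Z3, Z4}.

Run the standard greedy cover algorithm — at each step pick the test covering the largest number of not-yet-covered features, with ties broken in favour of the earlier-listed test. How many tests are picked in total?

Greedy: pick B (covers 7 new) → pick C (covers 1 new). Total picks: 2.

2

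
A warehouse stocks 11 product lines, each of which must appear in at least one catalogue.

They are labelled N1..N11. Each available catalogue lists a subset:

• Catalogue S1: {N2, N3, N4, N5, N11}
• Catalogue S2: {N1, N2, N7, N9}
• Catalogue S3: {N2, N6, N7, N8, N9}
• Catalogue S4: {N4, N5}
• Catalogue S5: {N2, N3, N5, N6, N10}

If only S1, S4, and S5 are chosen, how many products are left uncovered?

Union of S1, S4, S5 = {N2, N3, N4, N5, N6, N10, N11}.
Not covered: N1, N7, N8, N9 — 4 products.

4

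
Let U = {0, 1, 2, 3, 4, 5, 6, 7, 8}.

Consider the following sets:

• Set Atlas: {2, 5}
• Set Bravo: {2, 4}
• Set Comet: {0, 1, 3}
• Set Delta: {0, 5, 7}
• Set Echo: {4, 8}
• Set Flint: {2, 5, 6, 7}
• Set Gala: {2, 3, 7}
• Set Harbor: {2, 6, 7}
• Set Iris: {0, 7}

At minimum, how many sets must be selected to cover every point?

3

Take {Comet, Echo, Flint}. Their union is {0, 1, 2, 3, 4, 5, 6, 7, 8}, which is all 9 points.
Each set has at most 4 points, and 2·4 = 8 < 9 — so at least 3 sets are needed, and 3 is optimal.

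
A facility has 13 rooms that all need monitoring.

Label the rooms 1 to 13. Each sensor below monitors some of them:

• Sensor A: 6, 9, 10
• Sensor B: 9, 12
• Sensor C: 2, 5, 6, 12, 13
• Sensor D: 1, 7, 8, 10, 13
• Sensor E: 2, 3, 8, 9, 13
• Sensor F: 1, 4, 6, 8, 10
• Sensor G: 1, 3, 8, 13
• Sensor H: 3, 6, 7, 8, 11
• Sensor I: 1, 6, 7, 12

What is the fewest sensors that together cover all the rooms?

4

Take {C, E, F, H}. Their union is {1, 2, 3, 4, 5, 6, 7, 8, 9, 10, 11, 12, 13}, which is all 13 rooms.
No 3 of the 9 sensors cover everything (all 84 combinations miss at least one room), so 4 is optimal.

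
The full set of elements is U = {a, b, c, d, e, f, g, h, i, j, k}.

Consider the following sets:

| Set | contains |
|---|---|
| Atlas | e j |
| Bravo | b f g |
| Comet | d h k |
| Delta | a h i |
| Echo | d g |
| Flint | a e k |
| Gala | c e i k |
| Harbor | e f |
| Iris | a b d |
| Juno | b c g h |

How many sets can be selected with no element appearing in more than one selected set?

3

Atlas, Bravo, Delta are pairwise disjoint (Atlas={e,j}; Bravo={b,f,g}; Delta={a,h,i}).
Every remaining set overlaps one of these, and no 4 of the listed sets are pairwise disjoint, so 3 is the maximum.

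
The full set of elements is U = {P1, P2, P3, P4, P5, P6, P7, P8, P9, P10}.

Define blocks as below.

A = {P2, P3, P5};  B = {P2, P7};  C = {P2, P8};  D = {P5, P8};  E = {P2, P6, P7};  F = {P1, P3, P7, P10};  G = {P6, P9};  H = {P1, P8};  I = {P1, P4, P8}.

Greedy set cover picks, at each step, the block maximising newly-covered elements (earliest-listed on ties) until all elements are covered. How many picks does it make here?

4

Greedy: pick F (covers 4 new) → pick A (covers 2 new) → pick G (covers 2 new) → pick I (covers 2 new). Total picks: 4.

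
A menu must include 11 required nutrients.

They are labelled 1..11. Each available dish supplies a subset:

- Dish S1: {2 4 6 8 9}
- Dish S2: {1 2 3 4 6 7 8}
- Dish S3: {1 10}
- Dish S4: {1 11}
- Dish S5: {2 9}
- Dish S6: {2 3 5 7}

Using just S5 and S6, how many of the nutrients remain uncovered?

Union of S5, S6 = {2, 3, 5, 7, 9}.
Not covered: 1, 4, 6, 8, 10, 11 — 6 nutrients.

6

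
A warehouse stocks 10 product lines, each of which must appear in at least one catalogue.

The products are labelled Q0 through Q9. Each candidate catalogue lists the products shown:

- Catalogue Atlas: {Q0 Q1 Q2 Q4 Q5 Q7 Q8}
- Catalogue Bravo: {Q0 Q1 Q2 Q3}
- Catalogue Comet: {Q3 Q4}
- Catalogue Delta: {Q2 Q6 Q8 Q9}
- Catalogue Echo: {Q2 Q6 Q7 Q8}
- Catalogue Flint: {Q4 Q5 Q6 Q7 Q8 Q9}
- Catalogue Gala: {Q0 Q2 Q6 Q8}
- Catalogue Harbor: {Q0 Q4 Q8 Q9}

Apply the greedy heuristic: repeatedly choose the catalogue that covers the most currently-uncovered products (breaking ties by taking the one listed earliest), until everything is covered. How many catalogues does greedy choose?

Greedy: pick Atlas (covers 7 new) → pick Delta (covers 2 new) → pick Bravo (covers 1 new). Total picks: 3.
(The true minimum cover uses only 2 catalogues, so greedy is not optimal here.)

3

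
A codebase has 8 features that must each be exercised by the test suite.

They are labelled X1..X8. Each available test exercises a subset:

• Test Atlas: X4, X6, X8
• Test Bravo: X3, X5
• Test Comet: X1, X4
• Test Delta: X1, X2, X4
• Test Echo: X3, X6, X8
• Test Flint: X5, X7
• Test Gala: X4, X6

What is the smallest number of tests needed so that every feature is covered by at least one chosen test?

3

Delta and Echo and Flint together: Delta ∪ Echo ∪ Flint = {X1, X2, X3, X4, X5, X6, X7, X8} — every feature is covered.
Each test has at most 3 features, and 2·3 = 6 < 8 — so at least 3 tests are needed, and 3 is optimal.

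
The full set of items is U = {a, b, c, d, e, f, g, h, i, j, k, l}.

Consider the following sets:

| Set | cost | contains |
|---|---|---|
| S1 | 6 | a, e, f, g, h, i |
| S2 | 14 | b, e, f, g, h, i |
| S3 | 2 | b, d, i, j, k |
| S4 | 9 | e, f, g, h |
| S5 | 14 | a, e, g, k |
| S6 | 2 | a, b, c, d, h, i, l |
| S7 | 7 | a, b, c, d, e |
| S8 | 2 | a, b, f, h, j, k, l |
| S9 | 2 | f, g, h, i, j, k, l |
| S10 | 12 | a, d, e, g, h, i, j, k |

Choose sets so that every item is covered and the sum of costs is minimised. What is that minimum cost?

9

S7, S9 together cover every item (S7 ∪ S9 = {a, b, c, d, e, f, g, h, i, j, k, l}); total cost 7 + 2 = 9.
The greedy pick S6, S9, S1 costs 10; no covering selection beats 9.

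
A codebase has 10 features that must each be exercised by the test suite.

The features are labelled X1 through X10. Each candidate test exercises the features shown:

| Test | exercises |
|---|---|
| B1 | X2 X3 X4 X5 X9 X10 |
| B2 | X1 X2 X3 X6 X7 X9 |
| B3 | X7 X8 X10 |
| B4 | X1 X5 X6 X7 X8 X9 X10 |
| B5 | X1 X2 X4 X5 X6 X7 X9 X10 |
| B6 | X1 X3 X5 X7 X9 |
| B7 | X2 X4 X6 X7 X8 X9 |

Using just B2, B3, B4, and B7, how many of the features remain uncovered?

0

Union of B2, B3, B4, B7 = {X1, X2, X3, X4, X5, X6, X7, X8, X9, X10} — that's every feature, so 0 are uncovered.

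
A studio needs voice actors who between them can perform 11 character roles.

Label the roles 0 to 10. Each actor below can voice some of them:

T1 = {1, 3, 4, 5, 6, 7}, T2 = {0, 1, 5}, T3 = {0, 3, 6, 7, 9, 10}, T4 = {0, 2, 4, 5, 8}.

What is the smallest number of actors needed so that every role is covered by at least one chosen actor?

T1 and T3 and T4 together: T1 ∪ T3 ∪ T4 = {0, 1, 2, 3, 4, 5, 6, 7, 8, 9, 10} — every role is covered.
Only T4 contains 2, so T4 is forced; the remaining 6 roles need at least 2 more actors (each remaining actor adds at most 5) — so at least 3 actors are needed, and 3 is optimal.

3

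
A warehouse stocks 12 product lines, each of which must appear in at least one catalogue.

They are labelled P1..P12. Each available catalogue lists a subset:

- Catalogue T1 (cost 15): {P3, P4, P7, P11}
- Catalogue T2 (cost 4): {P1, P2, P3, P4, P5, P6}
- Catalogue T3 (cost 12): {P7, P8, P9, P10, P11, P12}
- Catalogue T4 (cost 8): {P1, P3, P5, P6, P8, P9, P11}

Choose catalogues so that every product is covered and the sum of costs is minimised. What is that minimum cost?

16

T2, T3 together cover every product (T2 ∪ T3 = {P1, P2, P3, P4, P5, P6, P7, P8, P9, P10, P11, P12}); total cost 4 + 12 = 16.
No covering selection has total cost below 16.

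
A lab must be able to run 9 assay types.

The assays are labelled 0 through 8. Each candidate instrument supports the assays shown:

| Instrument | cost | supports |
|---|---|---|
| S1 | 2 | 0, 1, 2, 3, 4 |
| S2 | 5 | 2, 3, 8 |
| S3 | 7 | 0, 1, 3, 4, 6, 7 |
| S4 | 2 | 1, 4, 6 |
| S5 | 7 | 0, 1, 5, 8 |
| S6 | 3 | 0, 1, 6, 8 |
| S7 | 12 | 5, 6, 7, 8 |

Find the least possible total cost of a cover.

S1, S7 together cover every assay (S1 ∪ S7 = {0, 1, 2, 3, 4, 5, 6, 7, 8}); total cost 2 + 12 = 14.
The greedy pick S1, S6, S7 costs 17; no covering selection beats 14.

14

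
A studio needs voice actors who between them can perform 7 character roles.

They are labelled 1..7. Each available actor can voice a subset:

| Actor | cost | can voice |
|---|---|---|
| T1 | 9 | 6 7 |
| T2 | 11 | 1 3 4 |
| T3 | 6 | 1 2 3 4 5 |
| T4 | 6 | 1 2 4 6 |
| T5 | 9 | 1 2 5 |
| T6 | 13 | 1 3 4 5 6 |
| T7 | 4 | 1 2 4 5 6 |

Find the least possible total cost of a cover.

15

T1, T3 together cover every role (T1 ∪ T3 = {1, 2, 3, 4, 5, 6, 7}); total cost 9 + 6 = 15.
The greedy pick T7, T3, T1 costs 19; no covering selection beats 15.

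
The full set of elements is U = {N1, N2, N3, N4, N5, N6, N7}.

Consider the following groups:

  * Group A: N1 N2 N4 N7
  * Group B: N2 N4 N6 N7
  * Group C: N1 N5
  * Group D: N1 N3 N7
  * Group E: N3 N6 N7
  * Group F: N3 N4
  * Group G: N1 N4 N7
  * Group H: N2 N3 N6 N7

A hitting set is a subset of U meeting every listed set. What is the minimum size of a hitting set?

Take T = {N1, N4, N7}. Each listed group contains at least one of these, so T is a hitting set of size 3.
No choice of 2 elements meets every group, so 3 is the minimum.

3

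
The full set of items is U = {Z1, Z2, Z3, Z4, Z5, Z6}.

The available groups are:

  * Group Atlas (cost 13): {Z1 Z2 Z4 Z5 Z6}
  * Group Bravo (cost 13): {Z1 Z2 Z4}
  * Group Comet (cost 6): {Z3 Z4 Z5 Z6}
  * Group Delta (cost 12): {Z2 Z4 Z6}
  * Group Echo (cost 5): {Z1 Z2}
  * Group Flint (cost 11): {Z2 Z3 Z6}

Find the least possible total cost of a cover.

11

Comet, Echo together cover every item (Comet ∪ Echo = {Z1, Z2, Z3, Z4, Z5, Z6}); total cost 6 + 5 = 11.
No covering selection has total cost below 11.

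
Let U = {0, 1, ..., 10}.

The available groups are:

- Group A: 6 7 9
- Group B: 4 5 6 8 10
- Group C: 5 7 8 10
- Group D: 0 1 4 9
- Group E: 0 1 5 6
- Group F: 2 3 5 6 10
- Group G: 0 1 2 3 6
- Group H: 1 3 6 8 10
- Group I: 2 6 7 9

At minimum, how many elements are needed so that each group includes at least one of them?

3

T = {6, 9, 10} meets every group (each contains at least one member of T), and |T| = 3.
No choice of 2 elements meets every group, so 3 is the minimum.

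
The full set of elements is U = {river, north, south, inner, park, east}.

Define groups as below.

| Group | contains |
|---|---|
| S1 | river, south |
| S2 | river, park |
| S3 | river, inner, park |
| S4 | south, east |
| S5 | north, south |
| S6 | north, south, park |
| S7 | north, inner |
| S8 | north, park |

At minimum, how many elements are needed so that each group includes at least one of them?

3

Take H = {river, north, east}. Each listed group contains at least one of these, so H is a hitting set of size 3.
The groups S2, S4, S7 are pairwise disjoint, so any hitting set needs a separate element for each — at least 3. Hence 3 is optimal.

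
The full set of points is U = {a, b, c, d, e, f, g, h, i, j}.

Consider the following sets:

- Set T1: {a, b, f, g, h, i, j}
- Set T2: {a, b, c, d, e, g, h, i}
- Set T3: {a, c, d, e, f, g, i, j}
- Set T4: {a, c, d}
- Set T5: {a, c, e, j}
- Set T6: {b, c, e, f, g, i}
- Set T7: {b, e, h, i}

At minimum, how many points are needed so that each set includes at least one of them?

2

The 2 points {b, c} hit every set.
The sets T4, T7 are pairwise disjoint, so any hitting set needs a separate point for each — at least 2. Hence 2 is optimal.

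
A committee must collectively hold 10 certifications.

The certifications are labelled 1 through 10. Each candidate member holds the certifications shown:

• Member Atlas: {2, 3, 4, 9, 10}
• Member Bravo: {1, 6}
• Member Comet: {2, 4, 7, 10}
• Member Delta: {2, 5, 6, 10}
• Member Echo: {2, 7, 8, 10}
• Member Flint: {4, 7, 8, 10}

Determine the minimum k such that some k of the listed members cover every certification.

4

Take {Atlas, Bravo, Delta, Flint}. Their union is {1, 2, 3, 4, 5, 6, 7, 8, 9, 10}, which is all 10 certifications.
Only Atlas contains 3, so Atlas is forced; the remaining 5 certifications need at least 3 more members (each remaining member adds at most 2) — so at least 4 members are needed, and 4 is optimal.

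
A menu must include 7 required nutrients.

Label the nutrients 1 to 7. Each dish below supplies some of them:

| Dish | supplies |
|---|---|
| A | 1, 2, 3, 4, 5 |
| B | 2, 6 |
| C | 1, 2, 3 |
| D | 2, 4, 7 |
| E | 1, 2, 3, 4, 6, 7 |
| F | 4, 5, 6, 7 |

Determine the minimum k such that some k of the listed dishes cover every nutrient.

Take {C, F}. Their union is {1, 2, 3, 4, 5, 6, 7}, which is all 7 nutrients.
No single dish has all 7 nutrients (the largest, E, has 6), so 2 is optimal.

2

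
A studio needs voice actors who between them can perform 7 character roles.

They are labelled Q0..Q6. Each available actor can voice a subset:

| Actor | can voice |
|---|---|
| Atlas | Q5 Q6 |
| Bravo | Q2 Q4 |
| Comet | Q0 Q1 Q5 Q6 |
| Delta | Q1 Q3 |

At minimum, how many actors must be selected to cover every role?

3

Bravo and Comet and Delta together: Bravo ∪ Comet ∪ Delta = {Q0, Q1, Q2, Q3, Q4, Q5, Q6} — every role is covered.
Only Comet contains Q0, so Comet is forced; the remaining 3 roles need at least 2 more actors (each remaining actor adds at most 2) — so at least 3 actors are needed, and 3 is optimal.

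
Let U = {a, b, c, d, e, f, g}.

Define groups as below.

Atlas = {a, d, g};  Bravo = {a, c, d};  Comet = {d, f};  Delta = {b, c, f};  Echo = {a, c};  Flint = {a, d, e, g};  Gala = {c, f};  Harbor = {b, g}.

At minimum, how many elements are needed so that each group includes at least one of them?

3

Take H = {c, d, g}. Each listed group contains at least one of these, so H is a hitting set of size 3.
The groups Comet, Echo, Harbor are pairwise disjoint, so any hitting set needs a separate element for each — at least 3. Hence 3 is optimal.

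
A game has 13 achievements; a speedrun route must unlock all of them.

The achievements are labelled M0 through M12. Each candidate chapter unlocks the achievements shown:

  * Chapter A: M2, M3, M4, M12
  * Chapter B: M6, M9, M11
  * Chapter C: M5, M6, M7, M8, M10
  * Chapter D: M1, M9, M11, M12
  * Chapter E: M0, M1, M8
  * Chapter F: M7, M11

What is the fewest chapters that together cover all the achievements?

4

Take {A, C, D, E}. Their union is {M0, M1, M2, M3, M4, M5, M6, M7, M8, M9, M10, M11, M12}, which is all 13 achievements.
Only E contains M0, so E is forced; the remaining 10 achievements need at least 3 more chapters (each remaining chapter adds at most 4) — so at least 4 chapters are needed, and 4 is optimal.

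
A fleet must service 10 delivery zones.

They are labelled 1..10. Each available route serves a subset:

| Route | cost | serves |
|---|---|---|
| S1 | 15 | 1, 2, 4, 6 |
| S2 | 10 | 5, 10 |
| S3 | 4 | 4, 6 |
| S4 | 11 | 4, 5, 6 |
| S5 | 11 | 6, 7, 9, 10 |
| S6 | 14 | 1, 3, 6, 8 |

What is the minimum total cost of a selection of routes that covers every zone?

50

S1, S2, S5, S6 together cover every zone (S1 ∪ S2 ∪ S5 ∪ S6 = {1, 2, 3, 4, 5, 6, 7, 8, 9, 10}); total cost 15 + 10 + 11 + 14 = 50.
The greedy pick S3, S5, S6, S2, S1 costs 54; no covering selection beats 50.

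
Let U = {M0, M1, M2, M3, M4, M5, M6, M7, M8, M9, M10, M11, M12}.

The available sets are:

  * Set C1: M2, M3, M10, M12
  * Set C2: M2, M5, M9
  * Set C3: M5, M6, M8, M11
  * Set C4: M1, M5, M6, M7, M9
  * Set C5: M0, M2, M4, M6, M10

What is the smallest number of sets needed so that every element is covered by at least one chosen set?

Take {C1, C3, C4, C5}. Their union is {M0, M1, M2, M3, M4, M5, M6, M7, M8, M9, M10, M11, M12}, which is all 13 elements.
Only C3 contains M8, so C3 is forced; the remaining 9 elements need at least 3 more sets (each remaining set adds at most 4) — so at least 4 sets are needed, and 4 is optimal.

4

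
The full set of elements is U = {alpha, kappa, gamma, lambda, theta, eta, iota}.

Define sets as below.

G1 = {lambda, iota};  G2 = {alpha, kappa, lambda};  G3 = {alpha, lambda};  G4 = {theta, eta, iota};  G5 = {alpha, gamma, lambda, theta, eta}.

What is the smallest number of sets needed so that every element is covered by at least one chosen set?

G2, G4, and G5 cover everything between them: the union {alpha, kappa, gamma, lambda, theta, eta, iota} is all of U.
Only G2 contains kappa, so G2 is forced; the remaining 4 elements need at least 2 more sets (each remaining set adds at most 3) — so at least 3 sets are needed, and 3 is optimal.

3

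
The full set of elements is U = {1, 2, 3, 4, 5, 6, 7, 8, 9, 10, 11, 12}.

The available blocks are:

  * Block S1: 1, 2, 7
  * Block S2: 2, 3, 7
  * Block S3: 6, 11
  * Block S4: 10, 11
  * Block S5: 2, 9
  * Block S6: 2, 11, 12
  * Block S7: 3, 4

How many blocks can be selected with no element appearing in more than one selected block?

S1, S4, S7 are pairwise disjoint (S1={1,2,7}; S4={10,11}; S7={3,4}).
Every remaining block overlaps one of these, and no 4 of the listed blocks are pairwise disjoint, so 3 is the maximum.

3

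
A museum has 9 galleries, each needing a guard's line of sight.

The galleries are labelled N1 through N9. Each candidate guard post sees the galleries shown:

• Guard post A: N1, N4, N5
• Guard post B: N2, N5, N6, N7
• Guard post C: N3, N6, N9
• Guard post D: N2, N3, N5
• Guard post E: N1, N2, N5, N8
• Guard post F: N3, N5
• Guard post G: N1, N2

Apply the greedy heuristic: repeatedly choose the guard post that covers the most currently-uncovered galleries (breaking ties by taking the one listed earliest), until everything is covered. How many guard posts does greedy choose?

4

Greedy: pick B (covers 4 new) → pick A (covers 2 new) → pick C (covers 2 new) → pick E (covers 1 new). Total picks: 4.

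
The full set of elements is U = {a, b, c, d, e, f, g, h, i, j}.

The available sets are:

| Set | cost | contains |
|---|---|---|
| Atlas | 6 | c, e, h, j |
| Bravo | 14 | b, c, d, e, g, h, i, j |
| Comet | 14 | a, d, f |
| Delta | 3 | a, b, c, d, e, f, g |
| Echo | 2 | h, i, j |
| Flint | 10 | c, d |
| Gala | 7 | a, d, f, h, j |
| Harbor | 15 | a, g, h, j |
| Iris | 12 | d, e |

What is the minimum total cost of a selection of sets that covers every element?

5

Delta, Echo together cover every element (Delta ∪ Echo = {a, b, c, d, e, f, g, h, i, j}); total cost 3 + 2 = 5.
No covering selection has total cost below 5.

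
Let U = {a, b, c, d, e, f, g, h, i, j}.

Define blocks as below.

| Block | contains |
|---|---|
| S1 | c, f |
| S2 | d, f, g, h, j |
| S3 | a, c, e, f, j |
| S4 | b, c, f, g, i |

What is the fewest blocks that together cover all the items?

3

S2 and S3 and S4 together: S2 ∪ S3 ∪ S4 = {a, b, c, d, e, f, g, h, i, j} — every item is covered.
Only S3 contains a, so S3 is forced; the remaining 5 items need at least 2 more blocks (each remaining block adds at most 3) — so at least 3 blocks are needed, and 3 is optimal.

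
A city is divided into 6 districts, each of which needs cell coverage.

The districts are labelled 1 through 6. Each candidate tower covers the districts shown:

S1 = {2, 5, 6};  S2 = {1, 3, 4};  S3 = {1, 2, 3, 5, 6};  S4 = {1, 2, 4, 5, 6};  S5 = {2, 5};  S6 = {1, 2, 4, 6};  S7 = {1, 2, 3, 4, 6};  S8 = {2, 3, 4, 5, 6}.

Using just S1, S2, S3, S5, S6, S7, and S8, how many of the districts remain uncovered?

Union of S1, S2, S3, S5, S6, S7, S8 = {1, 2, 3, 4, 5, 6} — that's every district, so 0 are uncovered.

0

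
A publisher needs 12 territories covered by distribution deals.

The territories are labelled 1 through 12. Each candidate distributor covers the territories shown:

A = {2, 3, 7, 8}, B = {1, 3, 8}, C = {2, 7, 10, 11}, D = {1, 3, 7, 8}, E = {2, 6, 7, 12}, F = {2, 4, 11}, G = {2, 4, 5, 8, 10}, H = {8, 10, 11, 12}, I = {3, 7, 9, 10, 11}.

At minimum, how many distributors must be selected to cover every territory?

4

Take {D, E, G, I}. Their union is {1, 2, 3, 4, 5, 6, 7, 8, 9, 10, 11, 12}, which is all 12 territories.
No 3 of the 9 distributors cover everything (all 84 combinations miss at least one territory), so 4 is optimal.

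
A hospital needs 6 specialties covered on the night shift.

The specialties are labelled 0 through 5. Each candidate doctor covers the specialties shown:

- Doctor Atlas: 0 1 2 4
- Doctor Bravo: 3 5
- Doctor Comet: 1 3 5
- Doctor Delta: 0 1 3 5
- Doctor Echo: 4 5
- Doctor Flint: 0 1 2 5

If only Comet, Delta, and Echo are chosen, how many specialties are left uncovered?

Union of Comet, Delta, Echo = {0, 1, 3, 4, 5}.
Not covered: 2 — 1 specialty.

1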